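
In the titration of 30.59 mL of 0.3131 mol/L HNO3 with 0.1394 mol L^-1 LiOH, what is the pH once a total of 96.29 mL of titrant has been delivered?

n(acid) = 0.3131 x 0.03059 = 0.009578 mol; n(LiOH) added = 0.1394 x 0.09629 = 0.01342 mol.
Base is in excess by 0.01342 - 0.009578 = 0.003845 mol in a total volume of 0.1269 L.
[OH^-] = 0.003845/0.1269 = 0.03030 M, so pOH = 1.52 and pH = 14.00 - 1.52 = 12.48.

12.48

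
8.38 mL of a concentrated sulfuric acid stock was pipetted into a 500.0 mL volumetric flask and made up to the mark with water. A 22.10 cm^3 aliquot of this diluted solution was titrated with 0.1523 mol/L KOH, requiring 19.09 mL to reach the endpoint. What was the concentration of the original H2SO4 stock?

n(KOH) = 0.1523 x 0.01909 = 0.002907 mol.
n(H2SO4) in the aliquot = 0.002907 x 1/2 = 0.001454 mol.
[diluted H2SO4] = 0.001454 / 0.02210 = 0.06578 M.
Dilution factor = 500.0/8.380 = 59.67, so [stock] = 0.06578 x 59.67 = 3.92 M.

3.92 M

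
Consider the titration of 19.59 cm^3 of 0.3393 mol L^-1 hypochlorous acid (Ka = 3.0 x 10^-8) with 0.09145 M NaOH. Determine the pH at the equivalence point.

10.19

n(HClO) = 0.3393 x 0.01959 = 0.006647 mol; V(NaOH) at equivalence = 0.006647/0.09145 = 0.07268 L.
At equivalence all the acid is converted to ClO-; total volume = 0.01959 + 0.07268 = 0.09227 L, so [ClO-] = 0.006647/0.09227 = 0.07203 M.
Kb = Kw/Ka = 1.0e-14 / 3.0 x 10^-8 = 3.33e-7.
[OH^-] = sqrt(Kb x [ClO-]) = sqrt(3.33e-7 x 0.07203) = 0.000155 M.
pOH = 3.81, so pH = 14.00 - 3.81 = 10.19.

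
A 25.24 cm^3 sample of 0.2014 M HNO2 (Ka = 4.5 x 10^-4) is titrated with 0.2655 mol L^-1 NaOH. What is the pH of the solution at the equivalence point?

8.20

n(HNO2) = 0.2014 x 0.02524 = 0.005083 mol; V(NaOH) at equivalence = 0.005083/0.2655 = 0.01915 L.
At equivalence all the acid is converted to NO2-; total volume = 0.02524 + 0.01915 = 0.04439 L, so [NO2-] = 0.005083/0.04439 = 0.1145 M.
Kb = Kw/Ka = 1.0e-14 / 4.5 x 10^-4 = 2.22e-11.
[OH^-] = sqrt(Kb x [NO2-]) = sqrt(2.22e-11 x 0.1145) = 1.60e-6 M.
pOH = 5.80, so pH = 14.00 - 5.80 = 8.20.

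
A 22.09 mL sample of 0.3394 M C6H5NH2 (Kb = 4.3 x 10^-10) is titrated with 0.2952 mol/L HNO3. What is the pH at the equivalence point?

2.72

n(C6H5NH2) = 0.3394 x 0.02209 = 0.007497 mol; V(HNO3) at equivalence = 0.007497/0.2952 = 0.02540 L.
At equivalence the base is fully converted to C6H5NH3+; total volume = 0.04749 L, so [C6H5NH3+] = 0.007497/0.04749 = 0.1579 M.
Ka(C6H5NH3+) = Kw/Kb = 1.0e-14 / 4.3 x 10^-10 = 2.33e-5.
[H^+] = sqrt(Ka x [C6H5NH3+]) = sqrt(2.33e-5 x 0.1579) = 0.00192 M.
pH = -log(0.00192) = 2.72.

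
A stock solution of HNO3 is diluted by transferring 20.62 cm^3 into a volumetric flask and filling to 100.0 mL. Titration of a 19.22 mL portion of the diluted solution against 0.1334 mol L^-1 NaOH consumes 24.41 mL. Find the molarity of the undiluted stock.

n(NaOH) = 0.1334 x 0.02441 = 0.003256 mol.
n(HNO3) in the aliquot = 0.003256 mol.
[diluted HNO3] = 0.003256 / 0.01922 = 0.1694 M.
Dilution factor = 100.0/20.62 = 4.850, so [stock] = 0.1694 x 4.850 = 0.822 M.

0.822 M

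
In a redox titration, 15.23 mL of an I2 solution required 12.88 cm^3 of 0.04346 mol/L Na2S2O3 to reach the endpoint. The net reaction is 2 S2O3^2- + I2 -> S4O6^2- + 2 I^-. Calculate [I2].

0.0184 M

n(Na2S2O3) = 0.04346 x 0.01288 = 0.0005598 mol.
From the balanced equation, 2 mol Na2S2O3 reacts with 1 mol I2, so n(I2) = 0.0005598 x 1/2 = 0.0002799 mol.
[I2] = 0.0002799 / 0.01523 L = 0.0184 M.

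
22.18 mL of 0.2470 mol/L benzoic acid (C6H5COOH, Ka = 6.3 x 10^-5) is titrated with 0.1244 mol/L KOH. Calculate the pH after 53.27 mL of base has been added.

n(acid) = 0.2470 x 0.02218 = 0.005478 mol; n(KOH) added = 0.1244 x 0.05327 = 0.006627 mol.
Base is in excess by 0.006627 - 0.005478 = 0.001148 mol in a total volume of 0.07545 L.
[OH^-] = 0.001148/0.07545 = 0.01522 M, so pOH = 1.82 and pH = 14.00 - 1.82 = 12.18.

12.18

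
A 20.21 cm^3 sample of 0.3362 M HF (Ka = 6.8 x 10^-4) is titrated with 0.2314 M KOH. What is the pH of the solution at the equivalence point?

n(HF) = 0.3362 x 0.02021 = 0.006795 mol; V(KOH) at equivalence = 0.006795/0.2314 = 0.02936 L.
At equivalence all the acid is converted to F-; total volume = 0.02021 + 0.02936 = 0.04957 L, so [F-] = 0.006795/0.04957 = 0.1371 M.
Kb = Kw/Ka = 1.0e-14 / 6.8 x 10^-4 = 1.47e-11.
[OH^-] = sqrt(Kb x [F-]) = sqrt(1.47e-11 x 0.1371) = 1.42e-6 M.
pOH = 5.85, so pH = 14.00 - 5.85 = 8.15.

8.15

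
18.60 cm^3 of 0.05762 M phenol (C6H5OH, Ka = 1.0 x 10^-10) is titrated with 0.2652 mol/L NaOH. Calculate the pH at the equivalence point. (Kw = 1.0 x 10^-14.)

11.34

n(C6H5OH) = 0.05762 x 0.01860 = 0.001072 mol; V(NaOH) at equivalence = 0.001072/0.2652 = 0.004041 L.
At equivalence all the acid is converted to C6H5O-; total volume = 0.01860 + 0.004041 = 0.02264 L, so [C6H5O-] = 0.001072/0.02264 = 0.04734 M.
Kb = Kw/Ka = 1.0e-14 / 1.0 x 10^-10 = 0.000100.
[OH^-] = sqrt(Kb x [C6H5O-]) = sqrt(0.000100 x 0.04734) = 0.00218 M.
pOH = 2.66, so pH = 14.00 - 2.66 = 11.34.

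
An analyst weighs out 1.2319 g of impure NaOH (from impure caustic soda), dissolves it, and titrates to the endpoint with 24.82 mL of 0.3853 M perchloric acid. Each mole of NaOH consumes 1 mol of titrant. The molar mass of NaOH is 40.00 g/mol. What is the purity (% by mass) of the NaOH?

31.1%

n(HClO4) = 0.3853 x 0.02482 = 0.009563 mol.
n(NaOH) = 0.009563 / 1 = 0.009563 mol.
mass of NaOH = 0.009563 x 40.00 = 0.3825 g.
% purity = 0.3825 / 1.2319 x 100 = 31.1%.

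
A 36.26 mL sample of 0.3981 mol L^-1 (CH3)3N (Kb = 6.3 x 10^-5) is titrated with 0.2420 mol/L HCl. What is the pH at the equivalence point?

n((CH3)3N) = 0.3981 x 0.03626 = 0.01444 mol; V(HCl) at equivalence = 0.01444/0.2420 = 0.05965 L.
At equivalence the base is fully converted to (CH3)3NH+; total volume = 0.09591 L, so [(CH3)3NH+] = 0.01444/0.09591 = 0.1505 M.
Ka((CH3)3NH+) = Kw/Kb = 1.0e-14 / 6.3 x 10^-5 = 1.59e-10.
[H^+] = sqrt(Ka x [(CH3)3NH+]) = sqrt(1.59e-10 x 0.1505) = 4.89e-6 M.
pH = -log(4.89e-6) = 5.31.

5.31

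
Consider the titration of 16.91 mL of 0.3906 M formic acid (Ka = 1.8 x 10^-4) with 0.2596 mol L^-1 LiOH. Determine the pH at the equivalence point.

8.47

n(HCOOH) = 0.3906 x 0.01691 = 0.006605 mol; V(LiOH) at equivalence = 0.006605/0.2596 = 0.02544 L.
At equivalence all the acid is converted to HCOO-; total volume = 0.01691 + 0.02544 = 0.04235 L, so [HCOO-] = 0.006605/0.04235 = 0.1560 M.
Kb = Kw/Ka = 1.0e-14 / 1.8 x 10^-4 = 5.56e-11.
[OH^-] = sqrt(Kb x [HCOO-]) = sqrt(5.56e-11 x 0.1560) = 2.94e-6 M.
pOH = 5.53, so pH = 14.00 - 5.53 = 8.47.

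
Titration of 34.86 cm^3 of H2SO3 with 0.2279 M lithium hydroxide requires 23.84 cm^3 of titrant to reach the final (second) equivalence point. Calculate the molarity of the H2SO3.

n(LiOH) = 0.2279 x 0.02384 = 0.005433 mol.
At the final (second) equivalence point, 2 mol OH^- react per mol H2SO3, so n(H2SO3) = 0.005433 / 2 = 0.002717 mol.
[H2SO3] = 0.002717 / 0.03486 L = 0.0779 M.

0.0779 M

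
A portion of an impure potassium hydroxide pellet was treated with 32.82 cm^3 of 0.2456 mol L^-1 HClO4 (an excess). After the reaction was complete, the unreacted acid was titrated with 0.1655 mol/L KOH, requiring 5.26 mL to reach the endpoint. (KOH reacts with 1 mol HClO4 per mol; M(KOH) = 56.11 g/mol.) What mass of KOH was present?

Total n(HClO4) added = 0.2456 x 0.03282 = 0.008061 mol.
n(KOH) used = 0.1655 x 0.005260 = 0.0008705 mol, which equals the excess n(HClO4).
So n(HClO4) consumed by the sample = 0.008061 - 0.0008705 = 0.007190 mol.
n(KOH) = 0.007190 / 1 = 0.007190 mol.
mass = 0.007190 mol x 56.11 g/mol = 0.403 g.

0.403 g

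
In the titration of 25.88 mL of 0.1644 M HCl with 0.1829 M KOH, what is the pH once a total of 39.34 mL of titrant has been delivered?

12.65

n(acid) = 0.1644 x 0.02588 = 0.004255 mol; n(KOH) added = 0.1829 x 0.03934 = 0.007195 mol.
Base is in excess by 0.007195 - 0.004255 = 0.002941 mol in a total volume of 0.06522 L.
[OH^-] = 0.002941/0.06522 = 0.04509 M, so pOH = 1.35 and pH = 14.00 - 1.35 = 12.65.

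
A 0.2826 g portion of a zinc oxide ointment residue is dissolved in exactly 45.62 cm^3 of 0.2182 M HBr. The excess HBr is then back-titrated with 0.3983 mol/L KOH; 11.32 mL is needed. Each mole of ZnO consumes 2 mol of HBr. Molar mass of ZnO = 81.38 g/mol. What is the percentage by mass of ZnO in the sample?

78.4%

Total n(HBr) added = 0.2182 x 0.04562 = 0.009954 mol.
n(KOH) used = 0.3983 x 0.01132 = 0.004509 mol, which equals the excess n(HBr).
So n(HBr) consumed by the sample = 0.009954 - 0.004509 = 0.005446 mol.
n(ZnO) = 0.005446 / 2 = 0.002723 mol.
mass ZnO = 0.002723 x 81.38 = 0.2216 g, so %ZnO = 0.2216/0.2826 x 100 = 78.4%.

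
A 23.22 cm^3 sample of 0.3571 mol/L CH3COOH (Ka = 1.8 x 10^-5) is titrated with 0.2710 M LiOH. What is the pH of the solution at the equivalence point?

n(CH3COOH) = 0.3571 x 0.02322 = 0.008292 mol; V(LiOH) at equivalence = 0.008292/0.2710 = 0.03060 L.
At equivalence all the acid is converted to CH3COO-; total volume = 0.02322 + 0.03060 = 0.05382 L, so [CH3COO-] = 0.008292/0.05382 = 0.1541 M.
Kb = Kw/Ka = 1.0e-14 / 1.8 x 10^-5 = 5.56e-10.
[OH^-] = sqrt(Kb x [CH3COO-]) = sqrt(5.56e-10 x 0.1541) = 9.25e-6 M.
pOH = 5.03, so pH = 14.00 - 5.03 = 8.97.

8.97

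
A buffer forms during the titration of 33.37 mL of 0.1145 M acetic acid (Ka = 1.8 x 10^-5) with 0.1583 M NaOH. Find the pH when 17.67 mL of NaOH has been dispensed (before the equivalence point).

Initial n(CH3COOH) = 0.1145 x 0.03337 = 0.003821 mol.
n(NaOH) added = 0.1583 x 0.01767 = 0.002797 mol, converting that many moles of CH3COOH to CH3COO-.
Remaining n(CH3COOH) = 0.001024 mol; n(CH3COO-) = 0.002797 mol.
By Henderson-Hasselbalch, pH = pKa + log([A^-]/[HA]) = 4.74 + log(0.002797/0.001024) = 4.74 + (+0.44) = 5.18.

5.18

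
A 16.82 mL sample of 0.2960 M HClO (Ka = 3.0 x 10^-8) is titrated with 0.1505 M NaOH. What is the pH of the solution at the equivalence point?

n(HClO) = 0.2960 x 0.01682 = 0.004979 mol; V(NaOH) at equivalence = 0.004979/0.1505 = 0.03308 L.
At equivalence all the acid is converted to ClO-; total volume = 0.01682 + 0.03308 = 0.04990 L, so [ClO-] = 0.004979/0.04990 = 0.09977 M.
Kb = Kw/Ka = 1.0e-14 / 3.0 x 10^-8 = 3.33e-7.
[OH^-] = sqrt(Kb x [ClO-]) = sqrt(3.33e-7 x 0.09977) = 0.000182 M.
pOH = 3.74, so pH = 14.00 - 3.74 = 10.26.

10.26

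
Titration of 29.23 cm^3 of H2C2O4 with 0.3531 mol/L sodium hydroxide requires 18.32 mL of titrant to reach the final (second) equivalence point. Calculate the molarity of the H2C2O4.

n(NaOH) = 0.3531 x 0.01832 = 0.006469 mol.
At the final (second) equivalence point, 2 mol OH^- react per mol H2C2O4, so n(H2C2O4) = 0.006469 / 2 = 0.003234 mol.
[H2C2O4] = 0.003234 / 0.02923 L = 0.111 M.

0.111 M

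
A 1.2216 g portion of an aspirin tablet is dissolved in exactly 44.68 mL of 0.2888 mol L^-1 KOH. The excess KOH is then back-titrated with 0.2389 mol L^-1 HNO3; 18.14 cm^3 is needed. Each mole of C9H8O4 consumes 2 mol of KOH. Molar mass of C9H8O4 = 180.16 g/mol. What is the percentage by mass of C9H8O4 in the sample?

Total n(KOH) added = 0.2888 x 0.04468 = 0.01290 mol.
n(HNO3) used = 0.2389 x 0.01814 = 0.004334 mol, which equals the excess n(KOH).
So n(KOH) consumed by the sample = 0.01290 - 0.004334 = 0.008570 mol.
n(C9H8O4) = 0.008570 / 2 = 0.004285 mol.
mass C9H8O4 = 0.004285 x 180.16 = 0.7720 g, so %C9H8O4 = 0.7720/1.2216 x 100 = 63.2%.

63.2%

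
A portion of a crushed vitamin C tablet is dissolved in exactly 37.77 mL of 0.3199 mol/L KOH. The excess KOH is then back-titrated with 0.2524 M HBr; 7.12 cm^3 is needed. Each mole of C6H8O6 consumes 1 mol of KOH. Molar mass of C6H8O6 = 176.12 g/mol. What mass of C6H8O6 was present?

Total n(KOH) added = 0.3199 x 0.03777 = 0.01208 mol.
n(HBr) used = 0.2524 x 0.007120 = 0.001797 mol, which equals the excess n(KOH).
So n(KOH) consumed by the sample = 0.01208 - 0.001797 = 0.01029 mol.
n(C6H8O6) = 0.01029 / 1 = 0.01029 mol.
mass = 0.01029 mol x 176.12 g/mol = 1.81 g.

1.81 g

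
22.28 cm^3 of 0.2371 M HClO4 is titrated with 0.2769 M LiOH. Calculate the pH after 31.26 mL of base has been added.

12.80

n(acid) = 0.2371 x 0.02228 = 0.005283 mol; n(LiOH) added = 0.2769 x 0.03126 = 0.008656 mol.
Base is in excess by 0.008656 - 0.005283 = 0.003373 mol in a total volume of 0.05354 L.
[OH^-] = 0.003373/0.05354 = 0.06301 M, so pOH = 1.20 and pH = 14.00 - 1.20 = 12.80.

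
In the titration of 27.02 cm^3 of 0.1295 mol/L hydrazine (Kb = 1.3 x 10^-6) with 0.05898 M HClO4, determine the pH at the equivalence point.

n(N2H4) = 0.1295 x 0.02702 = 0.003499 mol; V(HClO4) at equivalence = 0.003499/0.05898 = 0.05933 L.
At equivalence the base is fully converted to N2H5+; total volume = 0.08635 L, so [N2H5+] = 0.003499/0.08635 = 0.04052 M.
Ka(N2H5+) = Kw/Kb = 1.0e-14 / 1.3 x 10^-6 = 7.69e-9.
[H^+] = sqrt(Ka x [N2H5+]) = sqrt(7.69e-9 x 0.04052) = 1.77e-5 M.
pH = -log(1.77e-5) = 4.75.

4.75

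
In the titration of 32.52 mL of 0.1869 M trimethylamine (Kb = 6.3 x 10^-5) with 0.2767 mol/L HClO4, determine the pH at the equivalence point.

5.38

n((CH3)3N) = 0.1869 x 0.03252 = 0.006078 mol; V(HClO4) at equivalence = 0.006078/0.2767 = 0.02197 L.
At equivalence the base is fully converted to (CH3)3NH+; total volume = 0.05449 L, so [(CH3)3NH+] = 0.006078/0.05449 = 0.1116 M.
Ka((CH3)3NH+) = Kw/Kb = 1.0e-14 / 6.3 x 10^-5 = 1.59e-10.
[H^+] = sqrt(Ka x [(CH3)3NH+]) = sqrt(1.59e-10 x 0.1116) = 4.21e-6 M.
pH = -log(4.21e-6) = 5.38.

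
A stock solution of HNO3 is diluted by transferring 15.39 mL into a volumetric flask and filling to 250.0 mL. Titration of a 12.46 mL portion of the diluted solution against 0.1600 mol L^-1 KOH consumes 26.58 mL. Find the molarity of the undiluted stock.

n(KOH) = 0.1600 x 0.02658 = 0.004253 mol.
n(HNO3) in the aliquot = 0.004253 mol.
[diluted HNO3] = 0.004253 / 0.01246 = 0.3413 M.
Dilution factor = 250.0/15.39 = 16.24, so [stock] = 0.3413 x 16.24 = 5.54 M.

5.54 M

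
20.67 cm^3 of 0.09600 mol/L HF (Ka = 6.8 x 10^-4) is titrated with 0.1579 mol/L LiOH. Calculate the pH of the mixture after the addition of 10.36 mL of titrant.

3.84

Initial n(HF) = 0.09600 x 0.02067 = 0.001984 mol.
n(LiOH) added = 0.1579 x 0.01036 = 0.001636 mol, converting that many moles of HF to F-.
Remaining n(HF) = 0.0003485 mol; n(F-) = 0.001636 mol.
By Henderson-Hasselbalch, pH = pKa + log([A^-]/[HA]) = 3.17 + log(0.001636/0.0003485) = 3.17 + (+0.67) = 3.84.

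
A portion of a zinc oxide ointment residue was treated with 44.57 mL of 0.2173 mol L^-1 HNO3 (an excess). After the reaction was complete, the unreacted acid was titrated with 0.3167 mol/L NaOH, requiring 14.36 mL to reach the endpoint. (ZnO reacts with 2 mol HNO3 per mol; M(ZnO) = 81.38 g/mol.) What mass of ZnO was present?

0.209 g

Total n(HNO3) added = 0.2173 x 0.04457 = 0.009685 mol.
n(NaOH) used = 0.3167 x 0.01436 = 0.004548 mol, which equals the excess n(HNO3).
So n(HNO3) consumed by the sample = 0.009685 - 0.004548 = 0.005137 mol.
n(ZnO) = 0.005137 / 2 = 0.002569 mol.
mass = 0.002569 mol x 81.38 g/mol = 0.209 g.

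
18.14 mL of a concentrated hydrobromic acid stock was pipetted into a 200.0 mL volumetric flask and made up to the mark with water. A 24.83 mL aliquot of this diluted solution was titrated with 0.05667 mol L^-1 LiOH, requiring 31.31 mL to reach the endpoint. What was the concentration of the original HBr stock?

n(LiOH) = 0.05667 x 0.03131 = 0.001774 mol.
n(HBr) in the aliquot = 0.001774 mol.
[diluted HBr] = 0.001774 / 0.02483 = 0.07146 M.
Dilution factor = 200.0/18.14 = 11.03, so [stock] = 0.07146 x 11.03 = 0.788 M.

0.788 M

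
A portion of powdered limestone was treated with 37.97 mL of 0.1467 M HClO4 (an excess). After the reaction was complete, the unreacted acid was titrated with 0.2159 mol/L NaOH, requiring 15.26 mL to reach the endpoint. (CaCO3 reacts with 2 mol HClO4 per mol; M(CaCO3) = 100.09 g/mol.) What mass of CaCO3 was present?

0.114 g

Total n(HClO4) added = 0.1467 x 0.03797 = 0.005570 mol.
n(NaOH) used = 0.2159 x 0.01526 = 0.003295 mol, which equals the excess n(HClO4).
So n(HClO4) consumed by the sample = 0.005570 - 0.003295 = 0.002276 mol.
n(CaCO3) = 0.002276 / 2 = 0.001138 mol.
mass = 0.001138 mol x 100.09 g/mol = 0.114 g.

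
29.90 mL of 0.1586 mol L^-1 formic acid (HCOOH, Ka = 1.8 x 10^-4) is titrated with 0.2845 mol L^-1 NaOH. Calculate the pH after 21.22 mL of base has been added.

n(acid) = 0.1586 x 0.02990 = 0.004742 mol; n(NaOH) added = 0.2845 x 0.02122 = 0.006037 mol.
Base is in excess by 0.006037 - 0.004742 = 0.001295 mol in a total volume of 0.05112 L.
[OH^-] = 0.001295/0.05112 = 0.02533 M, so pOH = 1.60 and pH = 14.00 - 1.60 = 12.40.

12.40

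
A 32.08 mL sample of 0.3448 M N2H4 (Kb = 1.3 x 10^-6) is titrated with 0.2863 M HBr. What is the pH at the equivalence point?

4.46

n(N2H4) = 0.3448 x 0.03208 = 0.01106 mol; V(HBr) at equivalence = 0.01106/0.2863 = 0.03863 L.
At equivalence the base is fully converted to N2H5+; total volume = 0.07071 L, so [N2H5+] = 0.01106/0.07071 = 0.1564 M.
Ka(N2H5+) = Kw/Kb = 1.0e-14 / 1.3 x 10^-6 = 7.69e-9.
[H^+] = sqrt(Ka x [N2H5+]) = sqrt(7.69e-9 x 0.1564) = 3.47e-5 M.
pH = -log(3.47e-5) = 4.46.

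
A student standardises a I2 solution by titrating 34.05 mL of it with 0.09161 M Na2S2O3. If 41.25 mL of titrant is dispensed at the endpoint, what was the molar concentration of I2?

0.0555 M

n(Na2S2O3) = 0.09161 x 0.04125 = 0.003779 mol.
From the balanced equation, 2 mol Na2S2O3 reacts with 1 mol I2, so n(I2) = 0.003779 x 1/2 = 0.001889 mol.
[I2] = 0.001889 / 0.03405 L = 0.0555 M.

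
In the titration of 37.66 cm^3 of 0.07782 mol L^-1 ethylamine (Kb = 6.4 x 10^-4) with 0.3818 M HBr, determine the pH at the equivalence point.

n(C2H5NH2) = 0.07782 x 0.03766 = 0.002931 mol; V(HBr) at equivalence = 0.002931/0.3818 = 0.007676 L.
At equivalence the base is fully converted to C2H5NH3+; total volume = 0.04534 L, so [C2H5NH3+] = 0.002931/0.04534 = 0.06464 M.
Ka(C2H5NH3+) = Kw/Kb = 1.0e-14 / 6.4 x 10^-4 = 1.56e-11.
[H^+] = sqrt(Ka x [C2H5NH3+]) = sqrt(1.56e-11 x 0.06464) = 1.01e-6 M.
pH = -log(1.01e-6) = 6.00.

6.00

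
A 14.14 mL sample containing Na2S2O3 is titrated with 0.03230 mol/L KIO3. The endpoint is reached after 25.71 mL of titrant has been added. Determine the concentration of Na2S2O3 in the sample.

0.352 M

n(KIO3) = 0.03230 x 0.02571 = 0.0008304 mol.
From the balanced equation, 1 mol KIO3 reacts with 6 mol Na2S2O3, so n(Na2S2O3) = 0.0008304 x 6/1 = 0.004983 mol.
[Na2S2O3] = 0.004983 / 0.01414 L = 0.352 M.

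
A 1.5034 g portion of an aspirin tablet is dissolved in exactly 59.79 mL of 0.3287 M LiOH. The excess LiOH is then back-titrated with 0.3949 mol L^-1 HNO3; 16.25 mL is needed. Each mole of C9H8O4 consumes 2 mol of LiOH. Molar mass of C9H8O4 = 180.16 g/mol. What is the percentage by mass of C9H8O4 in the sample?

Total n(LiOH) added = 0.3287 x 0.05979 = 0.01965 mol.
n(HNO3) used = 0.3949 x 0.01625 = 0.006417 mol, which equals the excess n(LiOH).
So n(LiOH) consumed by the sample = 0.01965 - 0.006417 = 0.01324 mol.
n(C9H8O4) = 0.01324 / 2 = 0.006618 mol.
mass C9H8O4 = 0.006618 x 180.16 = 1.192 g, so %C9H8O4 = 1.192/1.5034 x 100 = 79.3%.

79.3%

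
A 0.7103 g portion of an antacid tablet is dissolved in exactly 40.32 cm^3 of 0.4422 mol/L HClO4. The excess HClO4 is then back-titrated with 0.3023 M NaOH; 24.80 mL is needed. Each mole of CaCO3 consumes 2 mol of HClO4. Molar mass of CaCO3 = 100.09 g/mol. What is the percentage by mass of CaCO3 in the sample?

Total n(HClO4) added = 0.4422 x 0.04032 = 0.01783 mol.
n(NaOH) used = 0.3023 x 0.02480 = 0.007497 mol, which equals the excess n(HClO4).
So n(HClO4) consumed by the sample = 0.01783 - 0.007497 = 0.01033 mol.
n(CaCO3) = 0.01033 / 2 = 0.005166 mol.
mass CaCO3 = 0.005166 x 100.09 = 0.5171 g, so %CaCO3 = 0.5171/0.7103 x 100 = 72.8%.

72.8%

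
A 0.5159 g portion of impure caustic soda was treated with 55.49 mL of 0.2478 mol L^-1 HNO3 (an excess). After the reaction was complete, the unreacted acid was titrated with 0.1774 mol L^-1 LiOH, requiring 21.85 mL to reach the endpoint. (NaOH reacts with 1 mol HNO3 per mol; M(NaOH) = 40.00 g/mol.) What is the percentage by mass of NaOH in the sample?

76.6%

Total n(HNO3) added = 0.2478 x 0.05549 = 0.01375 mol.
n(LiOH) used = 0.1774 x 0.02185 = 0.003876 mol, which equals the excess n(HNO3).
So n(HNO3) consumed by the sample = 0.01375 - 0.003876 = 0.009874 mol.
n(NaOH) = 0.009874 / 1 = 0.009874 mol.
mass NaOH = 0.009874 x 40.00 = 0.3950 g, so %NaOH = 0.3950/0.5159 x 100 = 76.6%.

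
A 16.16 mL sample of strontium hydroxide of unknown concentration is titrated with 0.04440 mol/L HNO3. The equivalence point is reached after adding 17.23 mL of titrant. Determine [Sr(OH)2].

0.0237 M

n(HNO3) delivered = 0.04440 x 0.01723 = 0.0007650 mol.
The reaction is 1 Sr(OH)2 + 2 HNO3, so n(Sr(OH)2) = 0.0007650 x 1/2 = 0.0003825 mol.
[Sr(OH)2] = 0.0003825 mol / 0.01616 L = 0.0237 M.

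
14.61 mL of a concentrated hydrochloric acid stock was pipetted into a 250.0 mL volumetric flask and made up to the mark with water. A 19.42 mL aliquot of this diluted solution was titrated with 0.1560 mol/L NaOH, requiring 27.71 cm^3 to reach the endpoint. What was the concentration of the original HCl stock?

n(NaOH) = 0.1560 x 0.02771 = 0.004323 mol.
n(HCl) in the aliquot = 0.004323 mol.
[diluted HCl] = 0.004323 / 0.01942 = 0.2226 M.
Dilution factor = 250.0/14.61 = 17.11, so [stock] = 0.2226 x 17.11 = 3.81 M.

3.81 M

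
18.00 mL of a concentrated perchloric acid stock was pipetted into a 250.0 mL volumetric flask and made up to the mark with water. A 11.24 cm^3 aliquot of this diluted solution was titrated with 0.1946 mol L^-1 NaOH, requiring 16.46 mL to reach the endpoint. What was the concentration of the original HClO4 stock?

3.96 M

n(NaOH) = 0.1946 x 0.01646 = 0.003203 mol.
n(HClO4) in the aliquot = 0.003203 mol.
[diluted HClO4] = 0.003203 / 0.01124 = 0.2850 M.
Dilution factor = 250.0/18.00 = 13.89, so [stock] = 0.2850 x 13.89 = 3.96 M.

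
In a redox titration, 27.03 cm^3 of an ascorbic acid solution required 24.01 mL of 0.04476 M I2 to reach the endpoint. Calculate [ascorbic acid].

0.0398 M

n(I2) = 0.04476 x 0.02401 = 0.001075 mol.
From the balanced equation, 1 mol I2 reacts with 1 mol ascorbic acid, so n(ascorbic acid) = 0.001075 x 1/1 = 0.001075 mol.
[ascorbic acid] = 0.001075 / 0.02703 L = 0.0398 M.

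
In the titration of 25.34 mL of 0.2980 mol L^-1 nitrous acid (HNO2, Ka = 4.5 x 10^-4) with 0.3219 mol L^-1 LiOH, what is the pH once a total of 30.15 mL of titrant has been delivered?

12.59

n(acid) = 0.2980 x 0.02534 = 0.007551 mol; n(LiOH) added = 0.3219 x 0.03015 = 0.009705 mol.
Base is in excess by 0.009705 - 0.007551 = 0.002154 mol in a total volume of 0.05549 L.
[OH^-] = 0.002154/0.05549 = 0.03882 M, so pOH = 1.41 and pH = 14.00 - 1.41 = 12.59.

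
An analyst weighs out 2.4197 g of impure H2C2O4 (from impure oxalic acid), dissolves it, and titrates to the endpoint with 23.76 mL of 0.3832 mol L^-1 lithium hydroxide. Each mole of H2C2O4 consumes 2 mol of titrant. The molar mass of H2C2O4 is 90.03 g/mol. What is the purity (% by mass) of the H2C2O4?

n(LiOH) = 0.3832 x 0.02376 = 0.009105 mol.
n(H2C2O4) = 0.009105 / 2 = 0.004552 mol.
mass of H2C2O4 = 0.004552 x 90.03 = 0.4099 g.
% purity = 0.4099 / 2.4197 x 100 = 16.9%.

16.9%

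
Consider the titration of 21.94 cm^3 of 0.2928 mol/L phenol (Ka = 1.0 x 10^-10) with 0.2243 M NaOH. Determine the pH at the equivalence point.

n(C6H5OH) = 0.2928 x 0.02194 = 0.006424 mol; V(NaOH) at equivalence = 0.006424/0.2243 = 0.02864 L.
At equivalence all the acid is converted to C6H5O-; total volume = 0.02194 + 0.02864 = 0.05058 L, so [C6H5O-] = 0.006424/0.05058 = 0.1270 M.
Kb = Kw/Ka = 1.0e-14 / 1.0 x 10^-10 = 0.000100.
[OH^-] = sqrt(Kb x [C6H5O-]) = sqrt(0.000100 x 0.1270) = 0.00356 M.
pOH = 2.45, so pH = 14.00 - 2.45 = 11.55.

11.55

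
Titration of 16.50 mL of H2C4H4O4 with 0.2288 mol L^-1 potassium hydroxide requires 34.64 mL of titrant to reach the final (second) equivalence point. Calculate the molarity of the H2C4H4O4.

0.240 M

n(KOH) = 0.2288 x 0.03464 = 0.007926 mol.
At the final (second) equivalence point, 2 mol OH^- react per mol H2C4H4O4, so n(H2C4H4O4) = 0.007926 / 2 = 0.003963 mol.
[H2C4H4O4] = 0.003963 / 0.01650 L = 0.240 M.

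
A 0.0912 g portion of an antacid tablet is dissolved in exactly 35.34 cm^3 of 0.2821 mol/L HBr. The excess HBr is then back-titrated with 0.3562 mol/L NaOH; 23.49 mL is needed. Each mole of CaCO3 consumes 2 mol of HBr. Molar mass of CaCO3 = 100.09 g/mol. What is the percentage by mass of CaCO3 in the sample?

87.9%

Total n(HBr) added = 0.2821 x 0.03534 = 0.009969 mol.
n(NaOH) used = 0.3562 x 0.02349 = 0.008367 mol, which equals the excess n(HBr).
So n(HBr) consumed by the sample = 0.009969 - 0.008367 = 0.001602 mol.
n(CaCO3) = 0.001602 / 2 = 0.0008011 mol.
mass CaCO3 = 0.0008011 x 100.09 = 0.08019 g, so %CaCO3 = 0.08019/0.0912 x 100 = 87.9%.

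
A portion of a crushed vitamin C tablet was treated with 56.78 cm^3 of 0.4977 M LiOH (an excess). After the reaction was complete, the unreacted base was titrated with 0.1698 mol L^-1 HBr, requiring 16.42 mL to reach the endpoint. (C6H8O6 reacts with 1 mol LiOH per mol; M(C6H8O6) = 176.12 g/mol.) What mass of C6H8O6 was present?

Total n(LiOH) added = 0.4977 x 0.05678 = 0.02826 mol.
n(HBr) used = 0.1698 x 0.01642 = 0.002788 mol, which equals the excess n(LiOH).
So n(LiOH) consumed by the sample = 0.02826 - 0.002788 = 0.02547 mol.
n(C6H8O6) = 0.02547 / 1 = 0.02547 mol.
mass = 0.02547 mol x 176.12 g/mol = 4.49 g.

4.49 g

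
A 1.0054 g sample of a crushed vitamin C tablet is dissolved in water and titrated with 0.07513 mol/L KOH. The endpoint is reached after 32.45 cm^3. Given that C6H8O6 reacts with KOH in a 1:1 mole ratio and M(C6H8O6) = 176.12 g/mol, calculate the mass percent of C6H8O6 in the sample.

42.7%

n(KOH) = 0.07513 x 0.03245 = 0.002438 mol.
n(C6H8O6) = 0.002438 / 1 = 0.002438 mol.
mass of C6H8O6 = 0.002438 x 176.12 = 0.4294 g.
% purity = 0.4294 / 1.0054 x 100 = 42.7%.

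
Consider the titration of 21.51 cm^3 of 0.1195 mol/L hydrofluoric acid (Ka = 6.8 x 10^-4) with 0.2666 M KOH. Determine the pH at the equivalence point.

8.04

n(HF) = 0.1195 x 0.02151 = 0.002570 mol; V(KOH) at equivalence = 0.002570/0.2666 = 0.009642 L.
At equivalence all the acid is converted to F-; total volume = 0.02151 + 0.009642 = 0.03115 L, so [F-] = 0.002570/0.03115 = 0.08251 M.
Kb = Kw/Ka = 1.0e-14 / 6.8 x 10^-4 = 1.47e-11.
[OH^-] = sqrt(Kb x [F-]) = sqrt(1.47e-11 x 0.08251) = 1.10e-6 M.
pOH = 5.96, so pH = 14.00 - 5.96 = 8.04.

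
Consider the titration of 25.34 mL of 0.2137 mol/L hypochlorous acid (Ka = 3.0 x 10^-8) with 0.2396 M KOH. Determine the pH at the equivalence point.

10.29

n(HClO) = 0.2137 x 0.02534 = 0.005415 mol; V(KOH) at equivalence = 0.005415/0.2396 = 0.02260 L.
At equivalence all the acid is converted to ClO-; total volume = 0.02534 + 0.02260 = 0.04794 L, so [ClO-] = 0.005415/0.04794 = 0.1130 M.
Kb = Kw/Ka = 1.0e-14 / 3.0 x 10^-8 = 3.33e-7.
[OH^-] = sqrt(Kb x [ClO-]) = sqrt(3.33e-7 x 0.1130) = 0.000194 M.
pOH = 3.71, so pH = 14.00 - 3.71 = 10.29.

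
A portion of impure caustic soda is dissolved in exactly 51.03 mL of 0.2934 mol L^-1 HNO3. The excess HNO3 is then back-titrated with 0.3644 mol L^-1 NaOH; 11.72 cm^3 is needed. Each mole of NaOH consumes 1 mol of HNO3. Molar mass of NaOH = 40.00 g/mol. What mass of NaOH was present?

Total n(HNO3) added = 0.2934 x 0.05103 = 0.01497 mol.
n(NaOH) used = 0.3644 x 0.01172 = 0.004271 mol, which equals the excess n(HNO3).
So n(HNO3) consumed by the sample = 0.01497 - 0.004271 = 0.01070 mol.
n(NaOH) = 0.01070 / 1 = 0.01070 mol.
mass = 0.01070 mol x 40.00 g/mol = 0.428 g.

0.428 g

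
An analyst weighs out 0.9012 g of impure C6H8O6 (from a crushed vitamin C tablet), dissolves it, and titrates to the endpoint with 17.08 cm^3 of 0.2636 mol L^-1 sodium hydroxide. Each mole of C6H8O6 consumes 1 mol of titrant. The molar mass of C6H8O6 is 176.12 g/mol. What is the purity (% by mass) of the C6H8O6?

n(NaOH) = 0.2636 x 0.01708 = 0.004502 mol.
n(C6H8O6) = 0.004502 / 1 = 0.004502 mol.
mass of C6H8O6 = 0.004502 x 176.12 = 0.7929 g.
% purity = 0.7929 / 0.9012 x 100 = 88.0%.

88.0%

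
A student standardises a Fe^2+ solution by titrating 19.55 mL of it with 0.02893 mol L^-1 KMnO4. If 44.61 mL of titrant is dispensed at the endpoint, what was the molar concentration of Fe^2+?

n(KMnO4) = 0.02893 x 0.04461 = 0.001291 mol.
From the balanced equation, 1 mol KMnO4 reacts with 5 mol Fe^2+, so n(Fe^2+) = 0.001291 x 5/1 = 0.006453 mol.
[Fe^2+] = 0.006453 / 0.01955 L = 0.330 M.

0.330 M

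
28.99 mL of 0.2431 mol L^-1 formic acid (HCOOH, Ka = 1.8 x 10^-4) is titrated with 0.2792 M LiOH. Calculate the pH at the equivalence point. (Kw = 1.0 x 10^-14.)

8.43

n(HCOOH) = 0.2431 x 0.02899 = 0.007047 mol; V(LiOH) at equivalence = 0.007047/0.2792 = 0.02524 L.
At equivalence all the acid is converted to HCOO-; total volume = 0.02899 + 0.02524 = 0.05423 L, so [HCOO-] = 0.007047/0.05423 = 0.1300 M.
Kb = Kw/Ka = 1.0e-14 / 1.8 x 10^-4 = 5.56e-11.
[OH^-] = sqrt(Kb x [HCOO-]) = sqrt(5.56e-11 x 0.1300) = 2.69e-6 M.
pOH = 5.57, so pH = 14.00 - 5.57 = 8.43.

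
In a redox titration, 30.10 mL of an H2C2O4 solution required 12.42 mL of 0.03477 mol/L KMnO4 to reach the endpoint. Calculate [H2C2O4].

n(KMnO4) = 0.03477 x 0.01242 = 0.0004318 mol.
From the balanced equation, 2 mol KMnO4 reacts with 5 mol H2C2O4, so n(H2C2O4) = 0.0004318 x 5/2 = 0.001080 mol.
[H2C2O4] = 0.001080 / 0.03010 L = 0.0359 M.

0.0359 M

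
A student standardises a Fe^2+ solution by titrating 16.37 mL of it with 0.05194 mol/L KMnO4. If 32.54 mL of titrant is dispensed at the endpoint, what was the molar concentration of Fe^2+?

n(KMnO4) = 0.05194 x 0.03254 = 0.001690 mol.
From the balanced equation, 1 mol KMnO4 reacts with 5 mol Fe^2+, so n(Fe^2+) = 0.001690 x 5/1 = 0.008451 mol.
[Fe^2+] = 0.008451 / 0.01637 L = 0.516 M.

0.516 M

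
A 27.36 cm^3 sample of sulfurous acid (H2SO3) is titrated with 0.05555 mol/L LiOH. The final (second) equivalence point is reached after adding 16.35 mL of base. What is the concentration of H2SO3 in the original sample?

0.0166 M

n(LiOH) = 0.05555 x 0.01635 = 0.0009082 mol.
At the final (second) equivalence point, 2 mol OH^- react per mol H2SO3, so n(H2SO3) = 0.0009082 / 2 = 0.0004541 mol.
[H2SO3] = 0.0004541 / 0.02736 L = 0.0166 M.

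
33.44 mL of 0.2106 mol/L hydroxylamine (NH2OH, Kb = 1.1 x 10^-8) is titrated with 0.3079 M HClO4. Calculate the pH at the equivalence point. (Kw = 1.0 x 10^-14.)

3.47

n(NH2OH) = 0.2106 x 0.03344 = 0.007042 mol; V(HClO4) at equivalence = 0.007042/0.3079 = 0.02287 L.
At equivalence the base is fully converted to NH3OH+; total volume = 0.05631 L, so [NH3OH+] = 0.007042/0.05631 = 0.1251 M.
Ka(NH3OH+) = Kw/Kb = 1.0e-14 / 1.1 x 10^-8 = 9.09e-7.
[H^+] = sqrt(Ka x [NH3OH+]) = sqrt(9.09e-7 x 0.1251) = 0.000337 M.
pH = -log(0.000337) = 3.47.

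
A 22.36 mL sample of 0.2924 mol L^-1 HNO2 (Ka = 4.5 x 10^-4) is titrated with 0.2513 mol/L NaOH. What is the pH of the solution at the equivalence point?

8.24

n(HNO2) = 0.2924 x 0.02236 = 0.006538 mol; V(NaOH) at equivalence = 0.006538/0.2513 = 0.02602 L.
At equivalence all the acid is converted to NO2-; total volume = 0.02236 + 0.02602 = 0.04838 L, so [NO2-] = 0.006538/0.04838 = 0.1351 M.
Kb = Kw/Ka = 1.0e-14 / 4.5 x 10^-4 = 2.22e-11.
[OH^-] = sqrt(Kb x [NO2-]) = sqrt(2.22e-11 x 0.1351) = 1.73e-6 M.
pOH = 5.76, so pH = 14.00 - 5.76 = 8.24.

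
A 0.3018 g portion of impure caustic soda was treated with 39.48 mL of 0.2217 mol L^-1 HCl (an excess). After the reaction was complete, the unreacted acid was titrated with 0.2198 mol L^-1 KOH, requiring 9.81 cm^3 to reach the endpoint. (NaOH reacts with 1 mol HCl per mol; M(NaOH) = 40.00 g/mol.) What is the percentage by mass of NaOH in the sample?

Total n(HCl) added = 0.2217 x 0.03948 = 0.008753 mol.
n(KOH) used = 0.2198 x 0.009810 = 0.002156 mol, which equals the excess n(HCl).
So n(HCl) consumed by the sample = 0.008753 - 0.002156 = 0.006596 mol.
n(NaOH) = 0.006596 / 1 = 0.006596 mol.
mass NaOH = 0.006596 x 40.00 = 0.2639 g, so %NaOH = 0.2639/0.3018 x 100 = 87.4%.

87.4%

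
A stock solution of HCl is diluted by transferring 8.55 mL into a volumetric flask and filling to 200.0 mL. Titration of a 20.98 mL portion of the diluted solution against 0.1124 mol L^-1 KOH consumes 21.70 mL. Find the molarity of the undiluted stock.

2.72 M

n(KOH) = 0.1124 x 0.02170 = 0.002439 mol.
n(HCl) in the aliquot = 0.002439 mol.
[diluted HCl] = 0.002439 / 0.02098 = 0.1163 M.
Dilution factor = 200.0/8.550 = 23.39, so [stock] = 0.1163 x 23.39 = 2.72 M.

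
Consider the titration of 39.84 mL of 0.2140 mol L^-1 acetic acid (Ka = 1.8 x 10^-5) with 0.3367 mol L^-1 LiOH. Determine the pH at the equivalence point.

n(CH3COOH) = 0.2140 x 0.03984 = 0.008526 mol; V(LiOH) at equivalence = 0.008526/0.3367 = 0.02532 L.
At equivalence all the acid is converted to CH3COO-; total volume = 0.03984 + 0.02532 = 0.06516 L, so [CH3COO-] = 0.008526/0.06516 = 0.1308 M.
Kb = Kw/Ka = 1.0e-14 / 1.8 x 10^-5 = 5.56e-10.
[OH^-] = sqrt(Kb x [CH3COO-]) = sqrt(5.56e-10 x 0.1308) = 8.53e-6 M.
pOH = 5.07, so pH = 14.00 - 5.07 = 8.93.

8.93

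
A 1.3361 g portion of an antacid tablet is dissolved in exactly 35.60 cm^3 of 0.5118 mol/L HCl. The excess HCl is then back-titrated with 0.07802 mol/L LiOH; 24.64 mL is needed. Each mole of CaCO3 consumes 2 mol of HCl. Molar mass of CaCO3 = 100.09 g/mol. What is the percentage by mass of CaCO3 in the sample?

61.0%

Total n(HCl) added = 0.5118 x 0.03560 = 0.01822 mol.
n(LiOH) used = 0.07802 x 0.02464 = 0.001922 mol, which equals the excess n(HCl).
So n(HCl) consumed by the sample = 0.01822 - 0.001922 = 0.01630 mol.
n(CaCO3) = 0.01630 / 2 = 0.008149 mol.
mass CaCO3 = 0.008149 x 100.09 = 0.8156 g, so %CaCO3 = 0.8156/1.3361 x 100 = 61.0%.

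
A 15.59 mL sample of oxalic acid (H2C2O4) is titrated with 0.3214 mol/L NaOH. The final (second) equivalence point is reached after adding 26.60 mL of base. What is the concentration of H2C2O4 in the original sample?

0.274 M

n(NaOH) = 0.3214 x 0.02660 = 0.008549 mol.
At the final (second) equivalence point, 2 mol OH^- react per mol H2C2O4, so n(H2C2O4) = 0.008549 / 2 = 0.004275 mol.
[H2C2O4] = 0.004275 / 0.01559 L = 0.274 M.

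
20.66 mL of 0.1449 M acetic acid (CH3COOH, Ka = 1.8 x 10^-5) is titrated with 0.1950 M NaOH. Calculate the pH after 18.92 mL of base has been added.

12.24

n(acid) = 0.1449 x 0.02066 = 0.002994 mol; n(NaOH) added = 0.1950 x 0.01892 = 0.003689 mol.
Base is in excess by 0.003689 - 0.002994 = 0.0006958 mol in a total volume of 0.03958 L.
[OH^-] = 0.0006958/0.03958 = 0.01758 M, so pOH = 1.76 and pH = 14.00 - 1.76 = 12.24.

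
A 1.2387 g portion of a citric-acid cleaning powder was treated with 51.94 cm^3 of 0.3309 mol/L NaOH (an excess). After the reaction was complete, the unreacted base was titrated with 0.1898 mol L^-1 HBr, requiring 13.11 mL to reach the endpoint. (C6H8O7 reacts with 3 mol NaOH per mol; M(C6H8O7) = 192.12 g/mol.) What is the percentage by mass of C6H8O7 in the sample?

76.0%

Total n(NaOH) added = 0.3309 x 0.05194 = 0.01719 mol.
n(HBr) used = 0.1898 x 0.01311 = 0.002488 mol, which equals the excess n(NaOH).
So n(NaOH) consumed by the sample = 0.01719 - 0.002488 = 0.01470 mol.
n(C6H8O7) = 0.01470 / 3 = 0.004900 mol.
mass C6H8O7 = 0.004900 x 192.12 = 0.9413 g, so %C6H8O7 = 0.9413/1.2387 x 100 = 76.0%.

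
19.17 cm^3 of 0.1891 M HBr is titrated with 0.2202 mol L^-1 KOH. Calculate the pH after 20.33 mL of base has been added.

12.33

n(acid) = 0.1891 x 0.01917 = 0.003625 mol; n(KOH) added = 0.2202 x 0.02033 = 0.004477 mol.
Base is in excess by 0.004477 - 0.003625 = 0.0008516 mol in a total volume of 0.03950 L.
[OH^-] = 0.0008516/0.03950 = 0.02156 M, so pOH = 1.67 and pH = 14.00 - 1.67 = 12.33.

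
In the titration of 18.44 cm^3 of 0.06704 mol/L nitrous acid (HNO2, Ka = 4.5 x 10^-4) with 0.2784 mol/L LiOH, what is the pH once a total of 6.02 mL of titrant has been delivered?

12.25

n(acid) = 0.06704 x 0.01844 = 0.001236 mol; n(LiOH) added = 0.2784 x 0.006020 = 0.001676 mol.
Base is in excess by 0.001676 - 0.001236 = 0.0004398 mol in a total volume of 0.02446 L.
[OH^-] = 0.0004398/0.02446 = 0.01798 M, so pOH = 1.75 and pH = 14.00 - 1.75 = 12.25.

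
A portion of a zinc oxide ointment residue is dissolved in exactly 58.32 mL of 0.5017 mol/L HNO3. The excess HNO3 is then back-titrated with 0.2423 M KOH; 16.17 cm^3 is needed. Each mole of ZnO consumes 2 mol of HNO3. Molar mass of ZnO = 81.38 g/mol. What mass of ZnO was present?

1.03 g

Total n(HNO3) added = 0.5017 x 0.05832 = 0.02926 mol.
n(KOH) used = 0.2423 x 0.01617 = 0.003918 mol, which equals the excess n(HNO3).
So n(HNO3) consumed by the sample = 0.02926 - 0.003918 = 0.02534 mol.
n(ZnO) = 0.02534 / 2 = 0.01267 mol.
mass = 0.01267 mol x 81.38 g/mol = 1.03 g.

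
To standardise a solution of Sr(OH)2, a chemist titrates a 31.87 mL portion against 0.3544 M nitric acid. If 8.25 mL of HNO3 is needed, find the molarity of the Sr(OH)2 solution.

0.0459 M

n(HNO3) delivered = 0.3544 x 0.008250 = 0.002924 mol.
The reaction is 1 Sr(OH)2 + 2 HNO3, so n(Sr(OH)2) = 0.002924 x 1/2 = 0.001462 mol.
[Sr(OH)2] = 0.001462 mol / 0.03187 L = 0.0459 M.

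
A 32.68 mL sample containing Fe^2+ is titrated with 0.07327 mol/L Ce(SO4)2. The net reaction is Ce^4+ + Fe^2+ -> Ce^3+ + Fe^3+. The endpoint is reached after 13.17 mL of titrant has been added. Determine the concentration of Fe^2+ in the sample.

n(Ce(SO4)2) = 0.07327 x 0.01317 = 0.0009650 mol.
From the balanced equation, 1 mol Ce(SO4)2 reacts with 1 mol Fe^2+, so n(Fe^2+) = 0.0009650 x 1/1 = 0.0009650 mol.
[Fe^2+] = 0.0009650 / 0.03268 L = 0.0295 M.

0.0295 M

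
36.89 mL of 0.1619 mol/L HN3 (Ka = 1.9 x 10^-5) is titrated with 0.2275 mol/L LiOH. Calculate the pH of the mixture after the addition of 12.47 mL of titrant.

Initial n(HN3) = 0.1619 x 0.03689 = 0.005972 mol.
n(LiOH) added = 0.2275 x 0.01247 = 0.002837 mol, converting that many moles of HN3 to N3-.
Remaining n(HN3) = 0.003136 mol; n(N3-) = 0.002837 mol.
By Henderson-Hasselbalch, pH = pKa + log([A^-]/[HA]) = 4.72 + log(0.002837/0.003136) = 4.72 + (-0.04) = 4.68.

4.68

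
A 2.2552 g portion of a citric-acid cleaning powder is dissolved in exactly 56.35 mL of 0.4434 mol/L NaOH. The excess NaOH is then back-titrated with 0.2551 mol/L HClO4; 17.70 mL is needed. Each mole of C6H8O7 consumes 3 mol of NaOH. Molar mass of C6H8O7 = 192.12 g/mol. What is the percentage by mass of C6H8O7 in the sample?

Total n(NaOH) added = 0.4434 x 0.05635 = 0.02499 mol.
n(HClO4) used = 0.2551 x 0.01770 = 0.004515 mol, which equals the excess n(NaOH).
So n(NaOH) consumed by the sample = 0.02499 - 0.004515 = 0.02047 mol.
n(C6H8O7) = 0.02047 / 3 = 0.006823 mol.
mass C6H8O7 = 0.006823 x 192.12 = 1.311 g, so %C6H8O7 = 1.311/2.2552 x 100 = 58.1%.

58.1%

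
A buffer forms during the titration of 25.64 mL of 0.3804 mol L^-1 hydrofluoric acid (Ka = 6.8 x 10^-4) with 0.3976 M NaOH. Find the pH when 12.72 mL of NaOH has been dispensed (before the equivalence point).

Initial n(HF) = 0.3804 x 0.02564 = 0.009753 mol.
n(NaOH) added = 0.3976 x 0.01272 = 0.005057 mol, converting that many moles of HF to F-.
Remaining n(HF) = 0.004696 mol; n(F-) = 0.005057 mol.
By Henderson-Hasselbalch, pH = pKa + log([A^-]/[HA]) = 3.17 + log(0.005057/0.004696) = 3.17 + (+0.03) = 3.20.

3.20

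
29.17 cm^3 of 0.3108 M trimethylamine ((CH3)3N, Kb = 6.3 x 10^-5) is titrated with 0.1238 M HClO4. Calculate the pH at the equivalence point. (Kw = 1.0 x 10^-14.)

5.43

n((CH3)3N) = 0.3108 x 0.02917 = 0.009066 mol; V(HClO4) at equivalence = 0.009066/0.1238 = 0.07323 L.
At equivalence the base is fully converted to (CH3)3NH+; total volume = 0.1024 L, so [(CH3)3NH+] = 0.009066/0.1024 = 0.08853 M.
Ka((CH3)3NH+) = Kw/Kb = 1.0e-14 / 6.3 x 10^-5 = 1.59e-10.
[H^+] = sqrt(Ka x [(CH3)3NH+]) = sqrt(1.59e-10 x 0.08853) = 3.75e-6 M.
pH = -log(3.75e-6) = 5.43.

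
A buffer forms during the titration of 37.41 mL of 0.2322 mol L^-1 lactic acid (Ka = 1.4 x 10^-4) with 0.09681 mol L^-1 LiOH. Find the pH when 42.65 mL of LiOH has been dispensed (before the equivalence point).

3.81

Initial n(HC3H5O3) = 0.2322 x 0.03741 = 0.008687 mol.
n(LiOH) added = 0.09681 x 0.04265 = 0.004129 mol, converting that many moles of HC3H5O3 to C3H5O3-.
Remaining n(HC3H5O3) = 0.004558 mol; n(C3H5O3-) = 0.004129 mol.
By Henderson-Hasselbalch, pH = pKa + log([A^-]/[HA]) = 3.85 + log(0.004129/0.004558) = 3.85 + (-0.04) = 3.81.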